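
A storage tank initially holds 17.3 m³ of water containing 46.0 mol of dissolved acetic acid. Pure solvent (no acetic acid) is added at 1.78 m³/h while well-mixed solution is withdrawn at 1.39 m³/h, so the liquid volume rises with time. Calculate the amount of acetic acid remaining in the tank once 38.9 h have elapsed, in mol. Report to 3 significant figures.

Let m(t) be the amount of acetic acid. Volume: V(t) = V₀ + (Q_in − Q_out) t = 17.3 + 0.39000 t; V(38.9) = 32.471 m³.
Solute balance: dm/dt = 0 − Q_out C = −Q_out m/V(t).
Separate: dm/m = −Q_out dt/V(t) ⇒ ln(m/m₀) = −(Q_out/(Q_in−Q_out)) ln(V/V₀).
m = m₀ (V₀/V)^(Q_out/(Q_in−Q_out)) = 46.0 × (17.3/32.471)^(3.5641) = 4.8770 mol.

4.88 mol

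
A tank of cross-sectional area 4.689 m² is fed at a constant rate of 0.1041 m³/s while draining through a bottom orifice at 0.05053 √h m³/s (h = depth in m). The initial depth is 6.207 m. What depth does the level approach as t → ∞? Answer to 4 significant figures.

Unsteady balance on liquid volume: A dh/dt = Q_in − 0.05053 √h. At steady state dh/dt = 0:
Q_in = 0.05053 √h_ss ⇒ √h_ss = 0.1041/0.05053 = 2.06016.
h_ss = 2.06016² = 4.24427 m. (Since h₀ = 6.207 m > h_ss, the level will fall toward this value.)

4.244 m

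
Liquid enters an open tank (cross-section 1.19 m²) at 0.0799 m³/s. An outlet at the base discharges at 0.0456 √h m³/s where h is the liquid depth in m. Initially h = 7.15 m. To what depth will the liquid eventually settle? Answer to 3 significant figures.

3.07 m

A dh/dt = Q_in − 0.0456 √h. Steady state requires inflow = outflow:
Q_in = 0.0456 √h_ss ⇒ √h_ss = 0.0799/0.0456 = 1.7522.
h_ss = 1.7522² = 3.0702 m. (Since h₀ = 7.15 m > h_ss, the level will fall toward this value.)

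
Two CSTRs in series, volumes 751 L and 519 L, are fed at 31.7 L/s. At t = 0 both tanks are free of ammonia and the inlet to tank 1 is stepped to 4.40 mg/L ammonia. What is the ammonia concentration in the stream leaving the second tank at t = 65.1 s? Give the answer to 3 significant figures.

Time constants: τᵢ = Vᵢ/Q for each well-mixed tank.
τ₁ = 751/31.7 = 23.691 s; τ₂ = 519/31.7 = 16.372 s.
Solving the cascade with C₁(0)=C₂(0)=0 gives C₂(t) = C_in[1 − (τ₁ e^(−t/τ₁) − τ₂ e^(−t/τ₂))/(τ₁ − τ₂)].
At t = 65.1: e^(−t/τ₁) = 0.064062, e^(−t/τ₂) = 0.018756.
C₂ = 4.40·[1 − (23.691·0.064062 − 16.372·0.018756)/(7.3186)] = 4.40·0.83458 = 3.6722 mg/L.

3.67 mg/L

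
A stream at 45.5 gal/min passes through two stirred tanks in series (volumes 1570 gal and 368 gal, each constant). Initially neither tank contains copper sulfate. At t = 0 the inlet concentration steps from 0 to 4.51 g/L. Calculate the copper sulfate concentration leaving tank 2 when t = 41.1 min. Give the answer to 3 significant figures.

Species balance on tank i: dCᵢ/dt = (Cᵢ₋₁ − Cᵢ)/τᵢ with τᵢ = Vᵢ/Q.
τ₁ = 1570/45.5 = 34.505 min; τ₂ = 368/45.5 = 8.0879 min.
Solving the cascade with C₁(0)=C₂(0)=0 gives C₂(t) = C_in[1 − (τ₁ e^(−t/τ₁) − τ₂ e^(−t/τ₂))/(τ₁ − τ₂)].
At t = 41.1: e^(−t/τ₁) = 0.30388, e^(−t/τ₂) = 0.0062096.
C₂ = 4.51·[1 − (34.505·0.30388 − 8.0879·0.0062096)/(26.418)] = 4.51·0.60498 = 2.7285 g/L.

2.73 g/L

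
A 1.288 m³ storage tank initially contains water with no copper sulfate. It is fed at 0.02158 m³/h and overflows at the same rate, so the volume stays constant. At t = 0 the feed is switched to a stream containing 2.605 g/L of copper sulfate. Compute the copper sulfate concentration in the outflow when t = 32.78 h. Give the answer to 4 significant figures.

1.101 g/L

Transient balance on the dissolved component: V dC/dt = Q(C_in − C).
So dC/dt = (C_in − C)/τ with τ = V/Q = 1.288/0.02158 = 59.6849 h.
This is linear first-order; C(t) = C_in + (C₀ − C_in) e^(−t/τ).
C(32.78) = 2.605 + (0 − 2.605)·e^(−32.78/59.6849) = 2.605 + (-2.60500)·0.577401 = 1.10087 g/L.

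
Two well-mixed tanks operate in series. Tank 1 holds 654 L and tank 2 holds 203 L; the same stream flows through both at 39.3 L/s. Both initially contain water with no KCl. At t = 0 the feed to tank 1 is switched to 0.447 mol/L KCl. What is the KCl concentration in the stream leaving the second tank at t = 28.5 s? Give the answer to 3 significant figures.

0.331 mol/L

Time constants: τᵢ = Vᵢ/Q for each well-mixed tank.
τ₁ = 654/39.3 = 16.641 s; τ₂ = 203/39.3 = 5.1654 s.
Solving the cascade with C₁(0)=C₂(0)=0 gives C₂(t) = C_in[1 − (τ₁ e^(−t/τ₁) − τ₂ e^(−t/τ₂))/(τ₁ − τ₂)].
At t = 28.5: e^(−t/τ₁) = 0.18039, e^(−t/τ₂) = 0.0040159.
C₂ = 0.447·[1 − (16.641·0.18039 − 5.1654·0.0040159)/(11.476)] = 0.447·0.74022 = 0.33088 mol/L.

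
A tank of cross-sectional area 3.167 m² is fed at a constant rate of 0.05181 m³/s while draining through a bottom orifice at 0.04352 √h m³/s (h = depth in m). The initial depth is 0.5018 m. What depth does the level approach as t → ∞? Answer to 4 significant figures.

Mass balance (ρ constant): A dh/dt = Q_in − 0.04352 √h. At steady state dh/dt = 0:
Q_in = 0.04352 √h_ss ⇒ √h_ss = 0.05181/0.04352 = 1.19049.
h_ss = 1.19049² = 1.41726 m. (Since h₀ = 0.5018 m < h_ss, the level will rise toward this value.)

1.417 m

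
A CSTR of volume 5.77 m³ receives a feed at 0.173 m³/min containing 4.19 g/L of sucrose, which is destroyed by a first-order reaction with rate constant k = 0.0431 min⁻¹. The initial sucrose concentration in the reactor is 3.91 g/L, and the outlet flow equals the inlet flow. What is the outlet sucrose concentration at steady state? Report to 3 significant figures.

1.72 g/L

Accumulation = in − out − consumed: V dC/dt = Q C_in − Q C − k V C.
Steady state (dC/dt = 0): C_ss = Q C_in/(Q + kV) = C_in/(1 + kV/Q).
C_ss = 0.173·4.19/(0.173 + 0.0431·5.77) = 0.72487/0.42169 = 1.7190 g/L.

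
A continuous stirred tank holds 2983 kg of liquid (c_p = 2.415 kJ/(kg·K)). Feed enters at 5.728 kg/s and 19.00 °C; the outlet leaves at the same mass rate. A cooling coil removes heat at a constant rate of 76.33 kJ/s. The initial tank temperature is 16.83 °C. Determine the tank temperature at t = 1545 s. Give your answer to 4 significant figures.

Energy balance: M c_p dT/dt = ṁ c_p (T_in − T) − 76.33.
τ = M/ṁ = 520.775 s; T_ss = T_in − Q̇/(ṁ c_p) = 19.00 − 76.33/(5.728·2.415) = 13.4821 °C.
Integrating: T(t) = T_ss + (T₀ − T_ss) e^(−t/τ).
T(1545) = 13.4821 + (3.34792)·e^(−1545/520.775) = 13.4821 + (3.34792)·0.0514713 = 13.6544 °C.

13.65 °C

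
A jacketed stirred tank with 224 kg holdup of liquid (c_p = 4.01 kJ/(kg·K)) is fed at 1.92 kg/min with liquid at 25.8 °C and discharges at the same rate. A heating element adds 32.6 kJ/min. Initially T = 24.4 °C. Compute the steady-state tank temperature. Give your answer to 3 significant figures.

30.0 °C

Energy balance: M c_p dT/dt = ṁ c_p (T_in − T) + 32.6.
At steady state dT/dt = 0 ⇒ T_ss = T_in + Q̇/(ṁ c_p) = 25.8 + 32.6/(1.92·4.01) = 30.034 °C.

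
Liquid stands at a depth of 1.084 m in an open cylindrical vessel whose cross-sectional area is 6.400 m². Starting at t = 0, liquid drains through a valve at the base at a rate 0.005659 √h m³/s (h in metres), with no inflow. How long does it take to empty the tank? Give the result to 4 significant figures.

2355 s

A dh/dt = −Q_out = −0.005659 √h.
Separate and integrate: 2(√h − √h₀) = −(0.005659/A) t.
Tank is empty when √h = 0: t_empty = 2A√h₀/0.005659.
t_empty = 2·6.400·√1.084/0.005659 = 12.8000·1.04115/0.005659 = 2354.97 s.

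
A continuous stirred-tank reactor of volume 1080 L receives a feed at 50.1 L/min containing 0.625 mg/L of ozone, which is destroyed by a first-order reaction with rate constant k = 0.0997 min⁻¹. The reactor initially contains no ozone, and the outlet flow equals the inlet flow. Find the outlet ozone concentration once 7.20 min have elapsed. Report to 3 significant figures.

0.129 mg/L

V dC/dt = Q(C_in − C) − k V C.
dC/dt = (Q/V) C_in − (Q/V + k) C; effective rate a = Q/V + k = 0.046389 + 0.0997 = 0.14609 min⁻¹.
C_ss = Q C_in/(Q + kV) = 0.19846 mg/L; C(t) = C_ss + (C₀ − C_ss) e^(−a t).
C(7.20) = 0.19846 + (-0.19846)·e^(−0.14609·7.20) = 0.19846 + (-0.19846)·0.34929 = 0.12914 mg/L.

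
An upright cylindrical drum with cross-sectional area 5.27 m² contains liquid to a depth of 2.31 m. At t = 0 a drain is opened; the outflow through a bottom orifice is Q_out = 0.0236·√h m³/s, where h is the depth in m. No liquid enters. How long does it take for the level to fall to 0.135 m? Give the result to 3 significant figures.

515 s

Volume balance on the tank: A dh/dt = −0.0236 √h.
Separate and integrate: 2(√h − √h₀) = −(0.0236/A) t.
t = 2A(√h₀ − √h)/0.0236 = 2·5.27·(√2.31 − √0.135)/0.0236
  = 10.540 × (1.5199 − 0.36742) / 0.0236 = 514.69 s.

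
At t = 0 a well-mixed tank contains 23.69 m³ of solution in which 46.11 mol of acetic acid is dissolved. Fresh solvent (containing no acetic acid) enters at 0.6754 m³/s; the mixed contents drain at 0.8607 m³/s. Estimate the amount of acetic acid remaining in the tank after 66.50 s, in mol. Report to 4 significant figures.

1.522 mol

Let m(t) be the amount of acetic acid. Volume: V(t) = V₀ + (Q_in − Q_out) t = 23.69 − 0.185300 t; V(66.50) = 11.3675 m³.
Species balance (pure solvent in): dm/dt = −Q_out · m/V(t).
dm/m = −Q_out dt/(V₀ − 0.185300 t); integrating gives ln(m/m₀) = −(Q_out/(Q_in−Q_out)) ln(V/V₀).
m = m₀ (V₀/V)^(Q_out/(Q_in−Q_out)) = 46.11 × (23.69/11.3675)^(-4.64490) = 1.52246 mol.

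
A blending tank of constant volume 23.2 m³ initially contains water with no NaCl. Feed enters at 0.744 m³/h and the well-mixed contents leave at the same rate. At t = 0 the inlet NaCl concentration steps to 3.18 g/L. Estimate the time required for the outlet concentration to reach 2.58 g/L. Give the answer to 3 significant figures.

52.0 h

Mass balance on the solute (V constant): V dC/dt = Q(C_in − C), so τ = V/Q = 31.183 h.
C(t) = C_in + (C₀ − C_in) e^(−t/τ). Set C = 2.58 and solve for t:
e^(−t/τ) = (C − C_in)/(C₀ − C_in) = (2.58 − 3.18)/(0 − 3.18) = 0.18868
t = −τ ln(…) = 31.183 × 1.6677 = 52.004 h.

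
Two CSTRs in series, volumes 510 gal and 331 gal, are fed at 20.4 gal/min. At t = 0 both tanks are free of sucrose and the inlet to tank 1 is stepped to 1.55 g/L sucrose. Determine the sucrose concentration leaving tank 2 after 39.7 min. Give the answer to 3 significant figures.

Each tank obeys Vᵢ dCᵢ/dt = Q(Cᵢ₋₁ − Cᵢ), so τᵢ = Vᵢ/Q.
τ₁ = 510/20.4 = 25.000 min; τ₂ = 331/20.4 = 16.225 min.
Tank 1: C₁ = C_in(1 − e^(−t/τ₁)). Tank 2 (τ₁ ≠ τ₂): C₂ = C_in[1 − (τ₁ e^(−t/τ₁) − τ₂ e^(−t/τ₂))/(τ₁ − τ₂)].
At t = 39.7: e^(−t/τ₁) = 0.20433, e^(−t/τ₂) = 0.086573.
C₂ = 1.55·[1 − (25.000·0.20433 − 16.225·0.086573)/(8.7745)] = 1.55·0.57791 = 0.89576 g/L.

0.896 g/L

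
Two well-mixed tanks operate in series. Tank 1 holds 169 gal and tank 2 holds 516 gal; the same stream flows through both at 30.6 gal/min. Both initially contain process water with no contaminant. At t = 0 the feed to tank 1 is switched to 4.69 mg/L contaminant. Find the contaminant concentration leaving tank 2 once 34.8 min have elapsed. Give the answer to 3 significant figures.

Each tank obeys Vᵢ dCᵢ/dt = Q(Cᵢ₋₁ − Cᵢ), so τᵢ = Vᵢ/Q.
τ₁ = 169/30.6 = 5.5229 min; τ₂ = 516/30.6 = 16.863 min.
Tank 1: C₁ = C_in(1 − e^(−t/τ₁)). Tank 2 (τ₁ ≠ τ₂): C₂ = C_in[1 − (τ₁ e^(−t/τ₁) − τ₂ e^(−t/τ₂))/(τ₁ − τ₂)].
At t = 34.8: e^(−t/τ₁) = 0.0018343, e^(−t/τ₂) = 0.12698.
C₂ = 4.69·[1 − (5.5229·0.0018343 − 16.863·0.12698)/(-11.340)] = 4.69·0.81207 = 3.8086 mg/L.

3.81 mg/L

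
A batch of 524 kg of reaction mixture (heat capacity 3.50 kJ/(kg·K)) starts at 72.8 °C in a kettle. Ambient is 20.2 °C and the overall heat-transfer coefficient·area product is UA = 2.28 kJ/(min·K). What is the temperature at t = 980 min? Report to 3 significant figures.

M c_p dT/dt = −UA(T − T_amb).
dT/dt = (T_ss − T)/τ with T_ss = T_amb = 20.200 °C, τ = M c_p/UA = 524·3.50/2.28 = 804.39 min.
T approaches T_ss exponentially: T(t) = T_ss + (T₀ − T_ss) e^(−t/τ).
T(980) = 20.200 + (52.600)·0.29573 = 35.755 °C.

35.8 °C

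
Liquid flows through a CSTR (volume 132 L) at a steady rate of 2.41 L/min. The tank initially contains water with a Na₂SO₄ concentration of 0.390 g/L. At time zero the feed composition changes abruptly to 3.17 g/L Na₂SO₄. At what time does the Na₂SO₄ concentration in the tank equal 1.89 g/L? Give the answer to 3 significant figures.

42.5 min

Species balance: V dC/dt = Q(C_in − C) ⇒ τ = V/Q = 54.772 min.
C(t) = C_in + (C₀ − C_in) e^(−t/τ). Set C = 1.89 and solve for t:
e^(−t/τ) = (C − C_in)/(C₀ − C_in) = (1.89 − 3.17)/(0.390 − 3.17) = 0.46043
t = −τ ln(…) = 54.772 × 0.77559 = 42.480 min.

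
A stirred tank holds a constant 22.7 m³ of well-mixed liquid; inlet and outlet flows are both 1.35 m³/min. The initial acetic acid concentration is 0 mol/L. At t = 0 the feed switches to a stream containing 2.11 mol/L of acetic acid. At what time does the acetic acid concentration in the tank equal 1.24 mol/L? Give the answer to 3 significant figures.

14.9 min

Species balance: V dC/dt = Q(C_in − C) ⇒ τ = V/Q = 16.815 min.
C(t) = C_in + (C₀ − C_in) e^(−t/τ). Set C = 1.24 and solve for t:
e^(−t/τ) = (C − C_in)/(C₀ − C_in) = (1.24 − 2.11)/(0 − 2.11) = 0.41232
t = −τ ln(…) = 16.815 × 0.88595 = 14.897 min.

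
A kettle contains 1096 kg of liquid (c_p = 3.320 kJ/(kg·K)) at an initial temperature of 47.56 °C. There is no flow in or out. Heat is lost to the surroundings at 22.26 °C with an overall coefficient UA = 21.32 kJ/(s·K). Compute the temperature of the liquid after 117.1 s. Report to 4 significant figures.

35.00 °C

M c_p dT/dt = −UA(T − T_amb).
dT/dt = (T_ss − T)/τ with T_ss = T_amb = 22.2600 °C, τ = M c_p/UA = 1096·3.320/21.32 = 170.672 s.
T approaches T_ss exponentially: T(t) = T_ss + (T₀ − T_ss) e^(−t/τ).
T(117.1) = 22.2600 + (25.3000)·0.503530 = 34.9993 °C.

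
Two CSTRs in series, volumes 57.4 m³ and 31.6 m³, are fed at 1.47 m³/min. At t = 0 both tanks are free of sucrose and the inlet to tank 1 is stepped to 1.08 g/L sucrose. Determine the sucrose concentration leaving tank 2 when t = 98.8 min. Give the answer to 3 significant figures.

Time constants: τᵢ = Vᵢ/Q for each well-mixed tank.
τ₁ = 57.4/1.47 = 39.048 min; τ₂ = 31.6/1.47 = 21.497 min.
Solving the cascade with C₁(0)=C₂(0)=0 gives C₂(t) = C_in[1 − (τ₁ e^(−t/τ₁) − τ₂ e^(−t/τ₂))/(τ₁ − τ₂)].
At t = 98.8: e^(−t/τ₁) = 0.079640, e^(−t/τ₂) = 0.010091.
C₂ = 1.08·[1 − (39.048·0.079640 − 21.497·0.010091)/(17.551)] = 1.08·0.83518 = 0.90199 g/L.

0.902 g/L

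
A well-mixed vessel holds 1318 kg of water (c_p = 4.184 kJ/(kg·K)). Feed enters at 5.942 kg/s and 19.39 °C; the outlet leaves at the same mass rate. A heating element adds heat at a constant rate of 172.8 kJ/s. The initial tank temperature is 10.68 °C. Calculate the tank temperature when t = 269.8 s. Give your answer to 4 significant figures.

M c_p dT/dt = ṁ c_p (T_in − T) + Q̇.
τ = M/ṁ = 221.811 s; T_ss = T_in + Q̇/(ṁ c_p) = 19.39 + 172.8/(5.942·4.184) = 26.3406 °C.
This is linear first-order; T(t) = T_ss + (T₀ − T_ss) e^(−t/τ).
T(269.8) = 26.3406 + (-15.6606)·e^(−269.8/221.811) = 26.3406 + (-15.6606)·0.296309 = 21.7002 °C.

21.70 °C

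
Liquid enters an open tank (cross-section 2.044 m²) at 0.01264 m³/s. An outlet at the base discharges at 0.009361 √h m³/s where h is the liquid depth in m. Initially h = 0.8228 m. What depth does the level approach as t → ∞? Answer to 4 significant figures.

1.823 m

Level balance: A dh/dt = 0.01264 − 0.009361 √h. Setting dh/dt = 0:
Q_in = 0.009361 √h_ss ⇒ √h_ss = 0.01264/0.009361 = 1.35028.
h_ss = 1.35028² = 1.82326 m. (Since h₀ = 0.8228 m < h_ss, the level will rise toward this value.)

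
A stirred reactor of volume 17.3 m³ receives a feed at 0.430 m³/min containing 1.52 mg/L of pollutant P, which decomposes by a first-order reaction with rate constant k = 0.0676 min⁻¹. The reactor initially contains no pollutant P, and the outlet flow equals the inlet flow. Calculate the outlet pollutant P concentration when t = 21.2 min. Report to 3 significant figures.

Accumulation = in − out − consumed: V dC/dt = Q C_in − Q C − k V C.
This is linear with rate a = Q/V + k = 0.092455 min⁻¹.
C_ss = Q C_in/(Q + kV) = 0.40863 mg/L; C(t) = C_ss + (C₀ − C_ss) e^(−a t).
C(21.2) = 0.40863 + (-0.40863)·e^(−0.092455·21.2) = 0.40863 + (-0.40863)·0.14085 = 0.35108 mg/L.

0.351 mg/L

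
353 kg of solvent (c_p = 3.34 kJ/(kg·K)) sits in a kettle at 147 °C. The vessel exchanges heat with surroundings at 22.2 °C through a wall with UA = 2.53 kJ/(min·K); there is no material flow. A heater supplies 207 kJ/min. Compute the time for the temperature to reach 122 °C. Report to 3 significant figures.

406 min

First-law balance (no shaft work): M c_p dT/dt = −UA(T − T_amb) + Q̇.
τ = M c_p/UA = 466.02 min; T_ss = T_amb + Q̇/UA = 22.2 + 207/2.53 = 104.02 °C.
T(t) = T_ss + (T₀ − T_ss)e^(−t/τ); set T = 122:
t = −τ ln[(T − T_ss)/(T₀ − T_ss)] = −466.02 · ln(0.41836) = 406.09 min.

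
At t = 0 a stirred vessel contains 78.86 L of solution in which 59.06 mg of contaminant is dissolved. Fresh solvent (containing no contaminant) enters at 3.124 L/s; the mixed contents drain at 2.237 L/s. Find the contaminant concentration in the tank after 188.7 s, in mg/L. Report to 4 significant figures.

Total volume: dV/dt = Q_in − Q_out = 0.887000 L/s, so V(t) = 78.86 + 0.887000 t and V(188.7) = 246.237 L.
Solute balance: dm/dt = 0 − Q_out C = −Q_out m/V(t).
dm/m = −Q_out dt/(V₀ + 0.887000 t); integrating gives ln(m/m₀) = −(Q_out/(Q_in−Q_out)) ln(V/V₀).
m = m₀ (V₀/V)^(Q_out/(Q_in−Q_out)) = 59.06 × (78.86/246.237)^(2.52198) = 3.34335 mg.
C = m/V = 3.34335/246.237 = 0.0135778 mg/L.

0.01358 mg/L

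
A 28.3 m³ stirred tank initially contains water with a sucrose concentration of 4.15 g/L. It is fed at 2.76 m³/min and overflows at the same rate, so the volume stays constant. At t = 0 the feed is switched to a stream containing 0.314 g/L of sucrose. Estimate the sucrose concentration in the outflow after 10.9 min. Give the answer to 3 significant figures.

1.64 g/L

Unsteady species balance (constant V, well mixed): V dC/dt = Q(C_in − C).
Time constant τ = V/Q = 28.3/2.76 = 10.254 min.
C approaches C_in exponentially: C(t) = C_in + (C₀ − C_in) e^(−t/τ).
C(10.9) = 0.314 + (4.15 − 0.314)·e^(−10.9/10.254) = 0.314 + (3.8360)·0.34540 = 1.6390 g/L.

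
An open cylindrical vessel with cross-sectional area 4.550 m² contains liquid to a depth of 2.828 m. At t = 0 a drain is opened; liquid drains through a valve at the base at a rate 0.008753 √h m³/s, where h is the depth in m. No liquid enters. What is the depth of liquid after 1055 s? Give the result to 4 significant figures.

0.4447 m

With no inflow, A dh/dt = −0.008753 √h.
Separate and integrate: 2(√h − √h₀) = −(0.008753/A) t.
√h = √2.828 − 0.008753·1055/(2·4.550) = 1.68167 − 1.01477 = 0.666895.
h = 0.666895² = 0.444749 m.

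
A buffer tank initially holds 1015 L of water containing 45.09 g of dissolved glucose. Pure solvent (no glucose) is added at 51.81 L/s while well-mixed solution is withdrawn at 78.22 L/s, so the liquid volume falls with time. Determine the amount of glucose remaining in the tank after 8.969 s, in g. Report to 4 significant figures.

Total volume: dV/dt = Q_in − Q_out = -26.4100 L/s, so V(t) = 1015 − 26.4100 t and V(8.969) = 778.129 L.
No glucose enters, so dm/dt = −Q_out · (m/V).
Separate: dm/m = −Q_out dt/V(t) ⇒ ln(m/m₀) = −(Q_out/(Q_in−Q_out)) ln(V/V₀).
m = m₀ (V₀/V)^(Q_out/(Q_in−Q_out)) = 45.09 × (1015/778.129)^(-2.96176) = 20.5234 g.

20.52 g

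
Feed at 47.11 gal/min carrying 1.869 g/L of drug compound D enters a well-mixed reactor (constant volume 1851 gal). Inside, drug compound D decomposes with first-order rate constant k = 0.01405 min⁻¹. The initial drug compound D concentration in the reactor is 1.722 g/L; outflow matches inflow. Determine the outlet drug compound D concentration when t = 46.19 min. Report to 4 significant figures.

Accumulation = in − out − consumed: V dC/dt = Q C_in − Q C − k V C.
This is linear with rate a = Q/V + k = 0.0395011 min⁻¹.
C_ss = Q C_in/(Q + kV) = 1.20422 g/L; C(t) = C_ss + (C₀ − C_ss) e^(−a t).
C(46.19) = 1.20422 + (0.517778)·e^(−0.0395011·46.19) = 1.20422 + (0.517778)·0.161289 = 1.28773 g/L.

1.288 g/L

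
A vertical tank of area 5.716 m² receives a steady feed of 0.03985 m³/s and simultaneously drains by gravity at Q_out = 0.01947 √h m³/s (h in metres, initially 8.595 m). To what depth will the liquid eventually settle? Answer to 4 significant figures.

4.189 m

A dh/dt = Q_in − 0.01947 √h. Steady state requires inflow = outflow:
Q_in = 0.01947 √h_ss ⇒ √h_ss = 0.03985/0.01947 = 2.04674.
h_ss = 2.04674² = 4.18914 m. (Since h₀ = 8.595 m > h_ss, the level will fall toward this value.)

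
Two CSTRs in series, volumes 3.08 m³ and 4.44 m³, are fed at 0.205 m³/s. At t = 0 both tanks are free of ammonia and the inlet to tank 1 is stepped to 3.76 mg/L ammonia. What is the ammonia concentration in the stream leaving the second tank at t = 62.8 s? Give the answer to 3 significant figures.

3.21 mg/L

Species balance on tank i: dCᵢ/dt = (Cᵢ₋₁ − Cᵢ)/τᵢ with τᵢ = Vᵢ/Q.
τ₁ = 3.08/0.205 = 15.024 s; τ₂ = 4.44/0.205 = 21.659 s.
Solving the cascade with C₁(0)=C₂(0)=0 gives C₂(t) = C_in[1 − (τ₁ e^(−t/τ₁) − τ₂ e^(−t/τ₂))/(τ₁ − τ₂)].
At t = 62.8: e^(−t/τ₁) = 0.015300, e^(−t/τ₂) = 0.055048.
C₂ = 3.76·[1 − (15.024·0.015300 − 21.659·0.055048)/(-6.6341)] = 3.76·0.85494 = 3.2146 mg/L.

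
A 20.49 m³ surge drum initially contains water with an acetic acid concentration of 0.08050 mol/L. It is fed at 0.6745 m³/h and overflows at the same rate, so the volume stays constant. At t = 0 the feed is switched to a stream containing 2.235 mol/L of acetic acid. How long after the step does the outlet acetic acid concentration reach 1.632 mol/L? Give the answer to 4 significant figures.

Mass balance on the solute (V constant): V dC/dt = Q(C_in − C), so τ = V/Q = 30.3781 h.
C(t) = C_in + (C₀ − C_in) e^(−t/τ). Set C = 1.632 and solve for t:
e^(−t/τ) = (C − C_in)/(C₀ − C_in) = (1.632 − 2.235)/(0.08050 − 2.235) = 0.279879
t = −τ ln(…) = 30.3781 × 1.27340 = 38.6833 h.

38.68 h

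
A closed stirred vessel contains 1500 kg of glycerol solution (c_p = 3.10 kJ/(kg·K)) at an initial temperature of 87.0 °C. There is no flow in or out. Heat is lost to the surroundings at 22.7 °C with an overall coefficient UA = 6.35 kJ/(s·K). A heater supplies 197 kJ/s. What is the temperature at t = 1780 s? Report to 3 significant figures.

56.7 °C

M c_p dT/dt = −UA(T − T_amb) + Q̇.
dT/dt = (T_ss − T)/τ with T_ss = T_amb + Q̇/UA = 22.7 + 197/6.35 = 53.724 °C, τ = M c_p/UA = 1500·3.10/6.35 = 732.28 s.
This is linear first-order; T(t) = T_ss + (T₀ − T_ss) e^(−t/τ).
T(1780) = 53.724 + (33.276)·0.087971 = 56.651 °C.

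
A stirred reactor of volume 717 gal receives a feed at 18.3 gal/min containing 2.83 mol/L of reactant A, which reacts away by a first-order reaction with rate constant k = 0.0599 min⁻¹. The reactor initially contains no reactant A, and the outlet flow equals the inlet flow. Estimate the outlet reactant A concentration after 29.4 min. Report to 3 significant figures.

0.777 mol/L

Accumulation = in − out − consumed: V dC/dt = Q C_in − Q C − k V C.
This is linear with rate a = Q/V + k = 0.085423 min⁻¹.
C_ss = Q C_in/(Q + kV) = 0.84556 mol/L; C(t) = C_ss + (C₀ − C_ss) e^(−a t).
C(29.4) = 0.84556 + (-0.84556)·e^(−0.085423·29.4) = 0.84556 + (-0.84556)·0.081152 = 0.77694 mol/L.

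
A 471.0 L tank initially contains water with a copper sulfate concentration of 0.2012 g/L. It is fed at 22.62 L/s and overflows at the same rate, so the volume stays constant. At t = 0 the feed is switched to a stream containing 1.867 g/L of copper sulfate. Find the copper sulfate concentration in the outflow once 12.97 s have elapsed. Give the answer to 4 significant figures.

Mass balance on the solute (V constant): V dC/dt = Q(C_in − C).
Time constant τ = V/Q = 471.0/22.62 = 20.8223 s.
Integrating: C(t) = C_in + (C₀ − C_in) e^(−t/τ).
C(12.97) = 1.867 + (0.2012 − 1.867)·e^(−12.97/20.8223) = 1.867 + (-1.66580)·0.536392 = 0.973479 g/L.

0.9735 g/L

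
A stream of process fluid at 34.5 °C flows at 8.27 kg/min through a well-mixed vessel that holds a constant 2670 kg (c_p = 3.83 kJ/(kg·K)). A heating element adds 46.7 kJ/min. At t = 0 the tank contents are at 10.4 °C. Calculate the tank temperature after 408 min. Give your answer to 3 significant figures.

First-law balance (no shaft work): M c_p dT/dt = ṁ c_p (T_in − T) + 46.7.
Rearrange: dT/dt = (T_ss − T)/τ with τ = M/ṁ = 322.85 min and T_ss = T_in + Q̇/(ṁ c_p) = 35.974 °C.
T approaches T_ss exponentially: T(t) = T_ss + (T₀ − T_ss) e^(−t/τ).
T(408) = 35.974 + (-25.574)·e^(−408/322.85) = 35.974 + (-25.574)·0.28260 = 28.747 °C.

28.7 °C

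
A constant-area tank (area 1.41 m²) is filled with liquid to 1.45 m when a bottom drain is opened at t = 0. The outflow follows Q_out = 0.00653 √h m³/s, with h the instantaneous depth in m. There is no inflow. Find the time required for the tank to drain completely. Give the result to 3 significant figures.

Unsteady balance on liquid volume: A dh/dt = −0.00653 √h.
This is separable: 2 d(√h)/dt = −0.00653/A, so √h = √h₀ − (0.00653/(2A)) t.
Set h = 0: 2√h₀ = (0.00653/A) t_empty ⇒ t_empty = 2A√h₀/0.00653.
t_empty = 2·1.41·√1.45/0.00653 = 2.8200·1.2042/0.00653 = 520.02 s.

520 s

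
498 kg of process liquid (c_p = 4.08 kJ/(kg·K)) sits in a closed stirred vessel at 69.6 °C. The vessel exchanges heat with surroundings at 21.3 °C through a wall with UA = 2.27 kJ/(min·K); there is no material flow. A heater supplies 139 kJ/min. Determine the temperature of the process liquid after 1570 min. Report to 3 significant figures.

M c_p dT/dt = −UA(T − T_amb) + Q̇.
dT/dt = (T_ss − T)/τ with T_ss = T_amb + Q̇/UA = 21.3 + 139/2.27 = 82.533 °C, τ = M c_p/UA = 498·4.08/2.27 = 895.08 min.
Solution: T(t) = T_ss + (T₀ − T_ss) e^(−t/τ).
T(1570) = 82.533 + (-12.933)·0.17308 = 80.295 °C.

80.3 °C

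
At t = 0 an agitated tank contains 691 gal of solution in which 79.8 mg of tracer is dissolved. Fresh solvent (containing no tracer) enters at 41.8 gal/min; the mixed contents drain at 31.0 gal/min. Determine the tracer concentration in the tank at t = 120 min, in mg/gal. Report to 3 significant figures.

Total volume: dV/dt = Q_in − Q_out = 10.800 gal/min, so V(t) = 691 + 10.800 t and V(120) = 1987.0 gal.
Solute balance: dm/dt = 0 − Q_out C = −Q_out m/V(t).
dm/m = −Q_out dt/(V₀ + 10.800 t); integrating gives ln(m/m₀) = −(Q_out/(Q_in−Q_out)) ln(V/V₀).
m = m₀ (V₀/V)^(Q_out/(Q_in−Q_out)) = 79.8 × (691/1987.0)^(2.8704) = 3.8486 mg.
C = m/V = 3.8486/1987.0 = 0.0019369 mg/gal.

0.00194 mg/gal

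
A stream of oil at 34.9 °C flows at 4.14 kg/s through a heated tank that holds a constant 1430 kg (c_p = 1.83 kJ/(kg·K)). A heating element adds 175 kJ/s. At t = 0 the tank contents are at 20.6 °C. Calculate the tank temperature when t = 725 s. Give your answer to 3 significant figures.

M c_p dT/dt = ṁ c_p (T_in − T) + Q̇.
τ = M/ṁ = 345.41 s; T_ss = T_in + Q̇/(ṁ c_p) = 34.9 + 175/(4.14·1.83) = 57.999 °C.
Integrating: T(t) = T_ss + (T₀ − T_ss) e^(−t/τ).
T(725) = 57.999 + (-37.399)·e^(−725/345.41) = 57.999 + (-37.399)·0.12258 = 53.414 °C.

53.4 °C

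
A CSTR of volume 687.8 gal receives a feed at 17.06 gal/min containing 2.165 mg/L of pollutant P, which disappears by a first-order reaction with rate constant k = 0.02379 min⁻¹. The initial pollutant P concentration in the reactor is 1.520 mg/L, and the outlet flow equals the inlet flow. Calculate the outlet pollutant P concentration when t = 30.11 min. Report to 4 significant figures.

Species balance: V dC/dt = Q C_in − Q C − k V C.
dC/dt = (Q/V) C_in − (Q/V + k) C; effective rate a = Q/V + k = 0.0248037 + 0.02379 = 0.0485937 min⁻¹.
C_ss = Q C_in/(Q + kV) = 1.10508 mg/L; C(t) = C_ss + (C₀ − C_ss) e^(−a t).
C(30.11) = 1.10508 + (0.414918)·e^(−0.0485937·30.11) = 1.10508 + (0.414918)·0.231504 = 1.20114 mg/L.

1.201 mg/L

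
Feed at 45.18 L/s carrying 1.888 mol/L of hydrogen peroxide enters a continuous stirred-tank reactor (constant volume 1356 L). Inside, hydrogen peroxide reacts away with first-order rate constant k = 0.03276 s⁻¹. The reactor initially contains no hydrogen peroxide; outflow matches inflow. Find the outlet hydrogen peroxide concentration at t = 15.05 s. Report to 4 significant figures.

V dC/dt = Q(C_in − C) − k V C.
dC/dt = (Q/V) C_in − (Q/V + k) C; effective rate a = Q/V + k = 0.0333186 + 0.03276 = 0.0660786 s⁻¹.
C_ss = Q C_in/(Q + kV) = 0.951980 mol/L; C(t) = C_ss + (C₀ − C_ss) e^(−a t).
C(15.05) = 0.951980 + (-0.951980)·e^(−0.0660786·15.05) = 0.951980 + (-0.951980)·0.369915 = 0.599829 mol/L.

0.5998 mol/L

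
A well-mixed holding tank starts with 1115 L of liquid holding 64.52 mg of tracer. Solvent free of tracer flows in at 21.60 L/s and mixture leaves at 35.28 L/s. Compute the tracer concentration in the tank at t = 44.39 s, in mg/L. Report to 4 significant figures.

Total volume: dV/dt = Q_in − Q_out = -13.6800 L/s, so V(t) = 1115 − 13.6800 t and V(44.39) = 507.745 L.
No tracer enters, so dm/dt = −Q_out · (m/V).
Separate: dm/m = −Q_out dt/V(t) ⇒ ln(m/m₀) = −(Q_out/(Q_in−Q_out)) ln(V/V₀).
m = m₀ (V₀/V)^(Q_out/(Q_in−Q_out)) = 64.52 × (1115/507.745)^(-2.57895) = 8.48497 mg.
C = m/V = 8.48497/507.745 = 0.0167111 mg/L.

0.01671 mg/L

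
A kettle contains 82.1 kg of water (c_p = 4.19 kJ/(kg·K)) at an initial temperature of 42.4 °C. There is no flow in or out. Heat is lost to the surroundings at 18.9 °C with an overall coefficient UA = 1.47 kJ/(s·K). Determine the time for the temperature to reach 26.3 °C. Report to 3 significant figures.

Unsteady energy balance on the tank contents: M c_p dT/dt = −UA(T − T_amb).
τ = M c_p/UA = 234.01 s; T_ss = T_amb = 18.900 °C.
T(t) = T_ss + (T₀ − T_ss)e^(−t/τ); set T = 26.3:
t = −τ ln[(T − T_ss)/(T₀ − T_ss)] = −234.01 · ln(0.31489) = 270.41 s.

270 s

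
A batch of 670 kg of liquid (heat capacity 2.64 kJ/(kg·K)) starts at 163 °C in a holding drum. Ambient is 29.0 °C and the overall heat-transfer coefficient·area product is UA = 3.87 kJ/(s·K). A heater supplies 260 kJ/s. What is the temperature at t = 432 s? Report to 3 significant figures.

122 °C

Heat balance on the well-mixed liquid: M c_p dT/dt = −UA(T − T_amb) + Q̇.
dT/dt = (T_ss − T)/τ with T_ss = T_amb + Q̇/UA = 29.0 + 260/3.87 = 96.183 °C, τ = M c_p/UA = 670·2.64/3.87 = 457.05 s.
Integrating: T(t) = T_ss + (T₀ − T_ss) e^(−t/τ).
T(432) = 96.183 + (66.817)·0.38861 = 122.15 °C.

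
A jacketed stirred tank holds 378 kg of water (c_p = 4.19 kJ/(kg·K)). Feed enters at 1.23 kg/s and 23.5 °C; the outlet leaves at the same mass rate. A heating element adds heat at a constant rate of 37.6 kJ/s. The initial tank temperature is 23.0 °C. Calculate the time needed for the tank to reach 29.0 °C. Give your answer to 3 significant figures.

Energy balance: M c_p dT/dt = ṁ c_p (T_in − T) + 37.6.
τ = M/ṁ = 307.32 s; T_ss = T_in + Q̇/(ṁ c_p) = 30.796 °C.
T(t) = T_ss + (T₀ − T_ss) e^(−t/τ). Set T = 29.0:
e^(−t/τ) = (29.0 − 30.796)/(23.0 − 30.796) = 0.23035
t = −307.32 · ln(0.23035) = 451.19 s.

451 s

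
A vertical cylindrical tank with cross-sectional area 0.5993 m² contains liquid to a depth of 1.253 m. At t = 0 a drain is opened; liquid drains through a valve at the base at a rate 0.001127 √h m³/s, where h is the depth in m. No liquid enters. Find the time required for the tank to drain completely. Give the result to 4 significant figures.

A dh/dt = −Q_out = −0.001127 √h.
This is separable: 2 d(√h)/dt = −0.001127/A, so √h = √h₀ − (0.001127/(2A)) t.
Tank is empty when √h = 0: t_empty = 2A√h₀/0.001127.
t_empty = 2·0.5993·√1.253/0.001127 = 1.19860·1.11937/0.001127 = 1190.49 s.

1190 s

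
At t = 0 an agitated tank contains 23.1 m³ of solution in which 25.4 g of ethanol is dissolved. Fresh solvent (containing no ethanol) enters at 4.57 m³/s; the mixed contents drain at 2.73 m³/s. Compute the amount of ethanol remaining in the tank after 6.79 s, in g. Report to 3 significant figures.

Let m(t) be the amount of ethanol. Volume: V(t) = V₀ + (Q_in − Q_out) t = 23.1 + 1.8400 t; V(6.79) = 35.594 m³.
No ethanol enters, so dm/dt = −Q_out · (m/V).
Separate: dm/m = −Q_out dt/V(t) ⇒ ln(m/m₀) = −(Q_out/(Q_in−Q_out)) ln(V/V₀).
m = m₀ (V₀/V)^(Q_out/(Q_in−Q_out)) = 25.4 × (23.1/35.594)^(1.4837) = 13.374 g.

13.4 g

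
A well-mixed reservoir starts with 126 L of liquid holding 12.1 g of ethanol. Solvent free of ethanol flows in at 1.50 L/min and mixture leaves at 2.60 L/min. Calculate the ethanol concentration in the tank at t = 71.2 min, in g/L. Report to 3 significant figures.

0.0255 g/L

Let m(t) be the amount of ethanol. Volume: V(t) = V₀ + (Q_in − Q_out) t = 126 − 1.1000 t; V(71.2) = 47.680 L.
Solute balance: dm/dt = 0 − Q_out C = −Q_out m/V(t).
dm/m = −Q_out dt/(V₀ − 1.1000 t); integrating gives ln(m/m₀) = −(Q_out/(Q_in−Q_out)) ln(V/V₀).
m = m₀ (V₀/V)^(Q_out/(Q_in−Q_out)) = 12.1 × (126/47.680)^(-2.3636) = 1.2169 g.
C = m/V = 1.2169/47.680 = 0.025522 g/L.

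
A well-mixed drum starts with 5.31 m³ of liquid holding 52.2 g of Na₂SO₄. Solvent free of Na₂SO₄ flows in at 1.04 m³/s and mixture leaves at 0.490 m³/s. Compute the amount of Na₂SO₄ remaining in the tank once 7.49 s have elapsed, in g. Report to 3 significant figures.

Total volume: dV/dt = Q_in − Q_out = 0.55000 m³/s, so V(t) = 5.31 + 0.55000 t and V(7.49) = 9.4295 m³.
No Na₂SO₄ enters, so dm/dt = −Q_out · (m/V).
dm/m = −Q_out dt/(V₀ + 0.55000 t); integrating gives ln(m/m₀) = −(Q_out/(Q_in−Q_out)) ln(V/V₀).
m = m₀ (V₀/V)^(Q_out/(Q_in−Q_out)) = 52.2 × (5.31/9.4295)^(0.89091) = 31.296 g.

31.3 g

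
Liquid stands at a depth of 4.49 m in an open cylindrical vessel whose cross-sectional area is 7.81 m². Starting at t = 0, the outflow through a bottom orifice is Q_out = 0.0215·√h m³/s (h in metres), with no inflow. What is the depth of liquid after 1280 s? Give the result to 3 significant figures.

0.128 m

Mass balance (ρ constant): A dh/dt = −0.0215 √h.
∫ h^(−1/2) dh = −(0.0215/A) ∫ dt, giving 2√h = 2√h₀ − (0.0215/A) t.
√h = √4.49 − 0.0215·1280/(2·7.81) = 2.1190 − 1.7618 = 0.35712.
h = 0.35712² = 0.12753 m.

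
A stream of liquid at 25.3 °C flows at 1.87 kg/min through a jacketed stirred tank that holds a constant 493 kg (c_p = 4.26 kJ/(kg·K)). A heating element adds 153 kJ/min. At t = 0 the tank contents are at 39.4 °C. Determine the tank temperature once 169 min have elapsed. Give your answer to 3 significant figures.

Unsteady energy balance on the tank contents: M c_p dT/dt = ṁ c_p (T_in − T) + 153.
τ = M/ṁ = 263.64 min; T_ss = T_in + Q̇/(ṁ c_p) = 25.3 + 153/(1.87·4.26) = 44.506 °C.
This is linear first-order; T(t) = T_ss + (T₀ − T_ss) e^(−t/τ).
T(169) = 44.506 + (-5.1061)·e^(−169/263.64) = 44.506 + (-5.1061)·0.52675 = 41.816 °C.

41.8 °C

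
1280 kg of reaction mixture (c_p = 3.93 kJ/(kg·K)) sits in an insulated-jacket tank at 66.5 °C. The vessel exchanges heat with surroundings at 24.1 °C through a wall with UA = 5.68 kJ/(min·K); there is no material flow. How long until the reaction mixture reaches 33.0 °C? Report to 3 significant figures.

1380 min

M c_p dT/dt = −UA(T − T_amb).
τ = M c_p/UA = 885.63 min; T_ss = T_amb = 24.100 °C.
T(t) = T_ss + (T₀ − T_ss)e^(−t/τ); set T = 33.0:
t = −τ ln[(T − T_ss)/(T₀ − T_ss)] = −885.63 · ln(0.20991) = 1382.6 min.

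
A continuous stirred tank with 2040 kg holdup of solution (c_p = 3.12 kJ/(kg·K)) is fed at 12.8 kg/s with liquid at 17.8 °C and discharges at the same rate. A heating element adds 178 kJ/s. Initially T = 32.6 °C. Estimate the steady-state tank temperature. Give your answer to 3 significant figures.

22.3 °C

Energy balance: M c_p dT/dt = ṁ c_p (T_in − T) + 178.
At steady state dT/dt = 0 ⇒ T_ss = T_in + Q̇/(ṁ c_p) = 17.8 + 178/(12.8·3.12) = 22.257 °C.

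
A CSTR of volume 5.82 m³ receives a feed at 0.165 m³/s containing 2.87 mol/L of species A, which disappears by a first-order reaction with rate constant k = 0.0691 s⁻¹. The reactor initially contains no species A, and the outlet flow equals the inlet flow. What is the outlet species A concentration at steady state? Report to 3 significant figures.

0.835 mol/L

Species balance: V dC/dt = Q C_in − Q C − k V C.
Steady state (dC/dt = 0): C_ss = Q C_in/(Q + kV) = C_in/(1 + kV/Q).
C_ss = 0.165·2.87/(0.165 + 0.0691·5.82) = 0.47355/0.56716 = 0.83495 mol/L.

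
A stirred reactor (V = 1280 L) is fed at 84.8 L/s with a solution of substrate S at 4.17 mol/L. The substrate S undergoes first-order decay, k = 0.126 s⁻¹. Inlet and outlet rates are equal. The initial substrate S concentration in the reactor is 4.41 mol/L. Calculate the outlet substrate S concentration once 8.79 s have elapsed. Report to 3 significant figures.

1.99 mol/L

Species balance: V dC/dt = Q C_in − Q C − k V C.
This is linear with rate a = Q/V + k = 0.19225 s⁻¹.
C_ss = Q C_in/(Q + kV) = 1.4370 mol/L; C(t) = C_ss + (C₀ − C_ss) e^(−a t).
C(8.79) = 1.4370 + (2.9730)·e^(−0.19225·8.79) = 1.4370 + (2.9730)·0.18454 = 1.9856 mol/L.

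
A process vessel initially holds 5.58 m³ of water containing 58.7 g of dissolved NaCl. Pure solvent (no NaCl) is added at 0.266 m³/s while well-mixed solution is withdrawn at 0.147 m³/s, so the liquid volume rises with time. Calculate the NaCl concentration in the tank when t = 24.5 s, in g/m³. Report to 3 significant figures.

Total volume: dV/dt = Q_in − Q_out = 0.11900 m³/s, so V(t) = 5.58 + 0.11900 t and V(24.5) = 8.4955 m³.
Species balance (pure solvent in): dm/dt = −Q_out · m/V(t).
dm/m = −Q_out dt/(V₀ + 0.11900 t); integrating gives ln(m/m₀) = −(Q_out/(Q_in−Q_out)) ln(V/V₀).
m = m₀ (V₀/V)^(Q_out/(Q_in−Q_out)) = 58.7 × (5.58/8.4955)^(1.2353) = 34.924 g.
C = m/V = 34.924/8.4955 = 4.1109 g/m³.

4.11 g/m³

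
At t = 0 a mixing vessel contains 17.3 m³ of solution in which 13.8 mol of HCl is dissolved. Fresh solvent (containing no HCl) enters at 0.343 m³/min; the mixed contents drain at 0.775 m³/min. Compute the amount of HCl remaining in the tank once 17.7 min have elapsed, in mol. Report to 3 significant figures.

4.85 mol

Total volume: dV/dt = Q_in − Q_out = -0.43200 m³/min, so V(t) = 17.3 − 0.43200 t and V(17.7) = 9.6536 m³.
Solute balance: dm/dt = 0 − Q_out C = −Q_out m/V(t).
dm/m = −Q_out dt/(V₀ − 0.43200 t); integrating gives ln(m/m₀) = −(Q_out/(Q_in−Q_out)) ln(V/V₀).
m = m₀ (V₀/V)^(Q_out/(Q_in−Q_out)) = 13.8 × (17.3/9.6536)^(-1.7940) = 4.8458 mol.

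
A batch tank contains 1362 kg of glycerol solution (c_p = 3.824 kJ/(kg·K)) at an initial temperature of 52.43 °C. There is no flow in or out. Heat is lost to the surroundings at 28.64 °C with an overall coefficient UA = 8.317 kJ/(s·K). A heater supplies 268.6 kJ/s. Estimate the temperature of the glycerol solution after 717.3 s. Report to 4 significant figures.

Unsteady energy balance on the tank contents: M c_p dT/dt = −UA(T − T_amb) + Q̇.
dT/dt = (T_ss − T)/τ with T_ss = T_amb + Q̇/UA = 28.64 + 268.6/8.317 = 60.9353 °C, τ = M c_p/UA = 1362·3.824/8.317 = 626.222 s.
This is linear first-order; T(t) = T_ss + (T₀ − T_ss) e^(−t/τ).
T(717.3) = 60.9353 + (-8.50530)·0.318084 = 58.2299 °C.

58.23 °C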